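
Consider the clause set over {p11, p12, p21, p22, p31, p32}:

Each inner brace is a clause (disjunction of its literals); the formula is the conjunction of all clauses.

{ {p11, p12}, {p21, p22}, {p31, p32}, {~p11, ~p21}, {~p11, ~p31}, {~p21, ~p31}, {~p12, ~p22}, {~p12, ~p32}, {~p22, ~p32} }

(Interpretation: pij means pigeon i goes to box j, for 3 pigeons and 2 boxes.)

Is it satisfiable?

Case p11 = 1:
Unit clause (~p21) forces p21 = 0.
Unit clause (p22) forces p22 = 1.
Unit clause (~p31) forces p31 = 0.
Unit clause (p32) forces p32 = 1.
That conflicts with the unit clause (~p32).
So p11 must be the other value — set p11 = 0.
Unit clause (p12) forces p12 = 1.
Unit clause (~p22) forces p22 = 0.
Unit clause (p21) forces p21 = 1.
Unit clause (~p31) forces p31 = 0.
Unit clause (p32) forces p32 = 1.
That conflicts with the unit clause (~p32).
Either choice for p11 ends in contradiction.
No assignment satisfies every clause.

No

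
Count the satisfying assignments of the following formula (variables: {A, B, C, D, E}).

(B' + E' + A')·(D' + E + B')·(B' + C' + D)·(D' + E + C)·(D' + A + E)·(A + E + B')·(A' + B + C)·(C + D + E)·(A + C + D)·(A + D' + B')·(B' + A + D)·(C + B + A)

There are 2^5 = 32 truth assignments over (A, B, C, D, E).
Split on D. With D = 1, the clauses containing D are satisfied and D' drops from the rest; 3 of the 2^4 = 16 assignments to the other variables satisfy what remains.
With D = 0, by the same count on the reduced clause set, 4 assignments work.
(One model: A=F, B=F, C=T, D=F, E=F.)
Total: 3 + 4 = 7.

7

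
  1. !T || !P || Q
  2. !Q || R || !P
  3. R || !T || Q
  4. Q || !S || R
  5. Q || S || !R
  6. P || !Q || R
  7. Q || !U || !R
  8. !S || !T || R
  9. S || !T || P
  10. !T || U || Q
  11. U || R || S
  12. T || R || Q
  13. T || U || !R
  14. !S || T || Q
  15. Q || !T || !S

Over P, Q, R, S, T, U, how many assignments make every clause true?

10

There are 2^6 = 64 truth assignments over (P, Q, R, S, T, U).
Split on U. With U = true, the clauses containing U are satisfied and !U drops from the rest; 7 of the 2^5 = 32 assignments to the other variables satisfy what remains.
With U = false, by the same count on the reduced clause set, 3 assignments work.
(One model: P=F, Q=T, R=T, S=F, T=F, U=T.)
Total: 7 + 3 = 10.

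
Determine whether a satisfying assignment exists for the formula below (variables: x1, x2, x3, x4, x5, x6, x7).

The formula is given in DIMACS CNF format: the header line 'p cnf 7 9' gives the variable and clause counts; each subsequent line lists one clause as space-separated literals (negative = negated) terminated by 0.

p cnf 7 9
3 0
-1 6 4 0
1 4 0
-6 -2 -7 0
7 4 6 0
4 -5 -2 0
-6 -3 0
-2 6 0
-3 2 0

(x3) alone gives x3 = True.
(¬x6) alone gives x6 = False.
(¬x2) alone gives x2 = False.
That conflicts with the unit clause (x2).
No assignment satisfies every clause.

No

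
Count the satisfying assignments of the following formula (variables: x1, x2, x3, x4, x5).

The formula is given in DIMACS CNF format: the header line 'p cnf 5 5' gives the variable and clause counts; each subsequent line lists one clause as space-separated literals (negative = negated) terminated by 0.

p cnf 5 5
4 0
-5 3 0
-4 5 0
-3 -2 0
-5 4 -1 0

There are 2^5 = 32 truth assignments over (x1, x2, x3, x4, x5).
Split on x3. With x3 = True, the clauses containing x3 are satisfied and ¬x3 drops from the rest; 2 of the 2^4 = 16 assignments to the other variables satisfy what remains.
With x3 = False, by the same count on the reduced clause set, 0 assignments work.
(One model: x1=F, x2=F, x3=T, x4=T, x5=T.)
Total: 2 + 0 = 2.

2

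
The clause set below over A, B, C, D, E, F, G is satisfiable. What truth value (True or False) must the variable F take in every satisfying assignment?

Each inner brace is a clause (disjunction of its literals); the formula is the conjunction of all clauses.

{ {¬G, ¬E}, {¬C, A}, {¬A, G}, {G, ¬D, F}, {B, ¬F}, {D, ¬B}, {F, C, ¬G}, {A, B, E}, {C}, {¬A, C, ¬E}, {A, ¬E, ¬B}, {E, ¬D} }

Suppose F = True.
(B) alone gives B = True.
(D) alone gives D = True.
(C) alone gives C = True.
(A) alone gives A = True.
(G) alone gives G = True.
(¬E) alone gives E = False.
Now (E) is unsatisfied and unit — conflict.
So every satisfying assignment has F = False.

False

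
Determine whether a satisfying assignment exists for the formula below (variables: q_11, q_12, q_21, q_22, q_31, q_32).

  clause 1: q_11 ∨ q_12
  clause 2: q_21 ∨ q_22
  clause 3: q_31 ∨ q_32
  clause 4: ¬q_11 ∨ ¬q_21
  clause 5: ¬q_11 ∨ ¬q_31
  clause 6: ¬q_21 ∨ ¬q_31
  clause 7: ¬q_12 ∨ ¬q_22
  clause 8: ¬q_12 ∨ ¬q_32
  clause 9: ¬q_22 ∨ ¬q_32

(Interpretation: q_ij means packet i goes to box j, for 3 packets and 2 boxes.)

Branch on q_11: set q_11 = True.
The clause (¬q_21) is unit, so q_21 = False.
The clause (q_22) is unit, so q_22 = True.
The clause (¬q_31) is unit, so q_31 = False.
The clause (q_32) is unit, so q_32 = True.
That conflicts with the unit clause (¬q_32).
Backtrack on q_11: now try q_11 = False.
The clause (q_12) is unit, so q_12 = True.
The clause (¬q_22) is unit, so q_22 = False.
The clause (q_21) is unit, so q_21 = True.
The clause (¬q_31) is unit, so q_31 = False.
The clause (q_32) is unit, so q_32 = True.
That conflicts with the unit clause (¬q_32).
Either choice for q_11 ends in contradiction.
No assignment satisfies every clause.

Unsatisfiable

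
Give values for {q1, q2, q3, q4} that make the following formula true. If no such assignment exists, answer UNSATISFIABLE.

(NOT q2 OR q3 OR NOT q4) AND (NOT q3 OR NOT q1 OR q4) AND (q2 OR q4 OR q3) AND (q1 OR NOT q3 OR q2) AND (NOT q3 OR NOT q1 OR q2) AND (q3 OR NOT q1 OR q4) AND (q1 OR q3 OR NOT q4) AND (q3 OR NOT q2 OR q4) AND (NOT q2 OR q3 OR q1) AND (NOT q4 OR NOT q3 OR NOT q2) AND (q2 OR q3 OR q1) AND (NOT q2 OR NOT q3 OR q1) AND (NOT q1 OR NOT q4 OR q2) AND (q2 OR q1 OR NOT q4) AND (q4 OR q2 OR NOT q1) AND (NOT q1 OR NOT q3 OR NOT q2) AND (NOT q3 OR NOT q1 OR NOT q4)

UNSATISFIABLE

Try q2 = false.
Try q4 = true.
From the singleton clause (NOT q1), q1 = false.
That conflicts with the unit clause (q1).
So q4 must be the other value — set q4 = false.
From the singleton clause (q3), q3 = true.
From the singleton clause (NOT q1), q1 = false.
That conflicts with the unit clause (q1).
Either choice for q4 ends in contradiction.
So q2 must be the other value — set q2 = true.
Try q3 = true.
From the singleton clause (NOT q4), q4 = false.
From the singleton clause (NOT q1), q1 = false.
That conflicts with the unit clause (q1).
So q3 must be the other value — set q3 = false.
From the singleton clause (NOT q4), q4 = false.
That conflicts with the unit clause (q4).
Either choice for q3 ends in contradiction.
Either choice for q2 ends in contradiction.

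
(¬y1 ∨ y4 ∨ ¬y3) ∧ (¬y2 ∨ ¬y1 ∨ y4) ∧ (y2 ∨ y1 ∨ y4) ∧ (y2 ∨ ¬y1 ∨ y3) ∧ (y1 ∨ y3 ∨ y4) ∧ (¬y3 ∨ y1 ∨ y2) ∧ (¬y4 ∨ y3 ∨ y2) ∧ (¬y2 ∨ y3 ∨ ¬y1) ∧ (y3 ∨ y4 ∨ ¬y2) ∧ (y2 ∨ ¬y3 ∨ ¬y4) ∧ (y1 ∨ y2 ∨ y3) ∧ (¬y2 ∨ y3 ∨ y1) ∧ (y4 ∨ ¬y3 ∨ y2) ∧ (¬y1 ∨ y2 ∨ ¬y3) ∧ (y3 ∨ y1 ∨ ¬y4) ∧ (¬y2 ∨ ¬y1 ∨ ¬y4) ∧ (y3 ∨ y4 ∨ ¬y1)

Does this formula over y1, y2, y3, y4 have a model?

Branch on y1: set y1 = False.
Branch on y2: set y2 = True.
From the singleton clause (y3), y3 = True.
All clauses hold; y4 can take either value.
A satisfying assignment: y1=False,  y2=True,  y3=True,  y4=True.

Satisfiable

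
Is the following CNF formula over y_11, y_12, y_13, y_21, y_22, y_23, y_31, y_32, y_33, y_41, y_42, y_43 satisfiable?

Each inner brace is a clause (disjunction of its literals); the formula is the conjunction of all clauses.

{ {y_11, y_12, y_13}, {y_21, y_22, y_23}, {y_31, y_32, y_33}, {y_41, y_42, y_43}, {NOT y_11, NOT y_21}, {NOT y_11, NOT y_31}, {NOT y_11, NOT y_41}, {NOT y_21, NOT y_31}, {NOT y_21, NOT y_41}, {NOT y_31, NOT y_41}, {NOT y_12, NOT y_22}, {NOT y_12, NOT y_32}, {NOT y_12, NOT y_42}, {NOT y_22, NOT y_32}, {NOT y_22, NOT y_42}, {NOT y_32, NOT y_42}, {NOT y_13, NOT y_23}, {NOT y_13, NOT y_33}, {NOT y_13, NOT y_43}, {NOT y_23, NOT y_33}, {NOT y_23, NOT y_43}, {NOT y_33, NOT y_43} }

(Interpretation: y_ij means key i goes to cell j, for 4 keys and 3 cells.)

Branch on y_11: set y_11 = false.
Branch on y_12: set y_12 = true.
The clause (NOT y_22) is unit, so y_22 = false.
The clause (NOT y_32) is unit, so y_32 = false.
The clause (NOT y_42) is unit, so y_42 = false.
Branch on y_21: set y_21 = true.
The clause (NOT y_31) is unit, so y_31 = false.
The clause (y_33) is unit, so y_33 = true.
The clause (NOT y_41) is unit, so y_41 = false.
The clause (y_43) is unit, so y_43 = true.
Now (NOT y_43) is unsatisfied and unit — conflict.
Backtrack on y_21: now try y_21 = false.
The clause (y_23) is unit, so y_23 = true.
The clause (NOT y_13) is unit, so y_13 = false.
The clause (NOT y_33) is unit, so y_33 = false.
The clause (y_31) is unit, so y_31 = true.
The clause (NOT y_41) is unit, so y_41 = false.
The clause (y_43) is unit, so y_43 = true.
Now (NOT y_43) is unsatisfied and unit — conflict.
Both values of y_21 lead to a conflict.
Backtrack on y_12: now try y_12 = false.
The clause (y_13) is unit, so y_13 = true.
The clause (NOT y_23) is unit, so y_23 = false.
The clause (NOT y_33) is unit, so y_33 = false.
The clause (NOT y_43) is unit, so y_43 = false.
Branch on y_21: set y_21 = true.
The clause (NOT y_31) is unit, so y_31 = false.
The clause (y_32) is unit, so y_32 = true.
The clause (NOT y_41) is unit, so y_41 = false.
The clause (y_42) is unit, so y_42 = true.
Now (NOT y_42) is unsatisfied and unit — conflict.
Backtrack on y_21: now try y_21 = false.
The clause (y_22) is unit, so y_22 = true.
The clause (NOT y_32) is unit, so y_32 = false.
The clause (y_31) is unit, so y_31 = true.
The clause (NOT y_41) is unit, so y_41 = false.
The clause (y_42) is unit, so y_42 = true.
Now (NOT y_42) is unsatisfied and unit — conflict.
Both values of y_21 lead to a conflict.
Both values of y_12 lead to a conflict.
Backtrack on y_11: now try y_11 = true.
The clause (NOT y_21) is unit, so y_21 = false.
The clause (NOT y_31) is unit, so y_31 = false.
The clause (NOT y_41) is unit, so y_41 = false.
Branch on y_22: set y_22 = true.
The clause (NOT y_12) is unit, so y_12 = false.
The clause (NOT y_32) is unit, so y_32 = false.
The clause (y_33) is unit, so y_33 = true.
The clause (NOT y_42) is unit, so y_42 = false.
The clause (y_43) is unit, so y_43 = true.
Now (NOT y_43) is unsatisfied and unit — conflict.
Backtrack on y_22: now try y_22 = false.
The clause (y_23) is unit, so y_23 = true.
The clause (NOT y_13) is unit, so y_13 = false.
The clause (NOT y_33) is unit, so y_33 = false.
The clause (y_32) is unit, so y_32 = true.
The clause (NOT y_12) is unit, so y_12 = false.
The clause (NOT y_42) is unit, so y_42 = false.
The clause (y_43) is unit, so y_43 = true.
Now (NOT y_43) is unsatisfied and unit — conflict.
Both values of y_22 lead to a conflict.
Both values of y_11 lead to a conflict.
No assignment satisfies every clause.

No, unsatisfiable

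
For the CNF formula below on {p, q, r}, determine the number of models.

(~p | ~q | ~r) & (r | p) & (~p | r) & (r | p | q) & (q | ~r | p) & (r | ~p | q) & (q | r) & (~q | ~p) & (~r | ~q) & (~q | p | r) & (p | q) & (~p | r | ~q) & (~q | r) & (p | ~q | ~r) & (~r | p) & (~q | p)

1

There are 2^3 = 8 truth assignments over (p, q, r).
Split on p. With p = 1, the clauses containing p are satisfied and ~p drops from the rest; 1 of the 2^2 = 4 assignments to the other variables satisfy what remains.
With p = 0, by the same count on the reduced clause set, 0 assignments work.
Total: 1 + 0 = 1.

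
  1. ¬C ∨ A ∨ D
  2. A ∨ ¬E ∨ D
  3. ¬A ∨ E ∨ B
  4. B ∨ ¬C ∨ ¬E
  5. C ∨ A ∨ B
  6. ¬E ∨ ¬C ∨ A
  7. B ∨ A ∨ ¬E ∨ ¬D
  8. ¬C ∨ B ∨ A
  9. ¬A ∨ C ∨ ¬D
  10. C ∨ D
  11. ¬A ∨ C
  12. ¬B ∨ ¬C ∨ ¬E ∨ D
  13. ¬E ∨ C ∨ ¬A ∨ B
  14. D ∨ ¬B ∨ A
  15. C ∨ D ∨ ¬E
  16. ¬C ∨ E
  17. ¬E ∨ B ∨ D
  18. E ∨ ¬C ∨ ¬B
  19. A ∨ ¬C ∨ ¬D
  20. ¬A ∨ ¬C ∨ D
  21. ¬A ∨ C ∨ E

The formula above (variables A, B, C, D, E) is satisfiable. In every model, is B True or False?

Suppose B = False.
Suppose A = False.
Unit clause (C) forces C = True.
But (¬C) is also a unit clause — contradiction.
That branch fails; take A = True instead.
Unit clause (E) forces E = True.
Unit clause (¬C) forces C = False.
But (C) is also a unit clause — contradiction.
Neither A = True nor A = False works.
So every satisfying assignment has B = True.

True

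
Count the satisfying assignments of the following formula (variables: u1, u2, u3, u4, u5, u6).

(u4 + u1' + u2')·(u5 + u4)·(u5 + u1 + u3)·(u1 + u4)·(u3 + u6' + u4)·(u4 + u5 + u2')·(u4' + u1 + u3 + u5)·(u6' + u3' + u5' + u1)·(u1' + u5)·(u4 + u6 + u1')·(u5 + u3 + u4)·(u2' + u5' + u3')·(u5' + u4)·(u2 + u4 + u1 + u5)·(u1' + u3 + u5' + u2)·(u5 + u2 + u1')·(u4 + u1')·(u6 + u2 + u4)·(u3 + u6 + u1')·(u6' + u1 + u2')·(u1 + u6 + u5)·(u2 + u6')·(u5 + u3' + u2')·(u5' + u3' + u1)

There are 2^6 = 64 truth assignments over (u1, u2, u3, u4, u5, u6).
Split on u2. With u2 = 1, the clauses containing u2 are satisfied and u2' drops from the rest; 2 of the 2^5 = 32 assignments to the other variables satisfy what remains.
With u2 = 0, by the same count on the reduced clause set, 2 assignments work.
Total: 2 + 2 = 4.

4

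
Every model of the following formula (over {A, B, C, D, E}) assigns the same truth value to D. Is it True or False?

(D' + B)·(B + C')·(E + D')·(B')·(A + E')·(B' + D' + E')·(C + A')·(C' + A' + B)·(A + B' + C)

False

Suppose D = 1.
From the singleton clause (B), B = 1.
Now (B') is unsatisfied and unit — conflict.
So every satisfying assignment has D = False.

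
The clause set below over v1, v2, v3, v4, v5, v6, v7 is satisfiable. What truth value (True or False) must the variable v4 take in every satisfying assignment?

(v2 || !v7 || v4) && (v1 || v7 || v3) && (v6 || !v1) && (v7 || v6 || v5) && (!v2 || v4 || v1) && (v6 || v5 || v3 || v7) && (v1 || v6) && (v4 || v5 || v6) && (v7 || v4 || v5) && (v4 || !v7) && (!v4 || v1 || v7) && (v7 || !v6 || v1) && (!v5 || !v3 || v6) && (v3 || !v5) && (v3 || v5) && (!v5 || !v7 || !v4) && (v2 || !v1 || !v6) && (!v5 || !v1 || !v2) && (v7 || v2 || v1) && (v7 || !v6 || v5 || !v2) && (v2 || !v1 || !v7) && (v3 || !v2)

Suppose v4 = false.
(!v7) alone gives v7 = false.
(v5) alone gives v5 = true.
(v3) alone gives v3 = true.
(v6) alone gives v6 = true.
(v1) alone gives v1 = true.
(v2) alone gives v2 = true.
But (!v2) is also a unit clause — contradiction.
So every satisfying assignment has v4 = True.

True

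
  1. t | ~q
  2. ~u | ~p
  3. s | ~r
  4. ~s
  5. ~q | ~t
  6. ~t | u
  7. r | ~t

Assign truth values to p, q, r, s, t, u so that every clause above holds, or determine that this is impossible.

p ↦ 0, q ↦ 0, r ↦ 0, s ↦ 0, t ↦ 0, u ↦ 1

(~s) alone gives s = 0.
(~r) alone gives r = 0.
(~t) alone gives t = 0.
(~q) alone gives q = 0.
Suppose u = 1.
(~p) alone gives p = 0.
Every clause now holds.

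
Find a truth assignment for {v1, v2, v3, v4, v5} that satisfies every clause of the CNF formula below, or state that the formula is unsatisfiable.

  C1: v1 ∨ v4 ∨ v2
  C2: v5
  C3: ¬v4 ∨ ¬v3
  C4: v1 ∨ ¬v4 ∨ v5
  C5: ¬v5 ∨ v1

v1 ↦ True, v2 ↦ True, v3 ↦ False, v4 ↦ False, v5 ↦ True

Unit clause (v5) forces v5 = True.
Unit clause (v1) forces v1 = True.
Case v4 = False:
Every clause is now satisfied; v2, v3 are unconstrained.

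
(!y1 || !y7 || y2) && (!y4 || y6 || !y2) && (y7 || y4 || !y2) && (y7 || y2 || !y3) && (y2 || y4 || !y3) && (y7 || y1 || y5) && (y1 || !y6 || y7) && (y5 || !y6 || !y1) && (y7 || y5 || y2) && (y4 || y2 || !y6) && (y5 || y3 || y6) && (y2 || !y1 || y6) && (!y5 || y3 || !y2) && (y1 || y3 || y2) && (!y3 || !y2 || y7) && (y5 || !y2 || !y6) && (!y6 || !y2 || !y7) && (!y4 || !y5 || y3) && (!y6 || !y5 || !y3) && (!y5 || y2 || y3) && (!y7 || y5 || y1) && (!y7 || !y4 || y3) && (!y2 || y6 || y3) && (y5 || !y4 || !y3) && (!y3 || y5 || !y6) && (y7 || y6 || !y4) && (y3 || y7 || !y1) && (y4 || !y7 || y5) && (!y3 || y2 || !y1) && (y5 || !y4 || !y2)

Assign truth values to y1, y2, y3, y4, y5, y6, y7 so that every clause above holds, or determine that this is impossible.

Suppose y1 = false.
Suppose y7 = true.
From the singleton clause (y5), y5 = true.
Suppose y3 = true.
From the singleton clause (!y6), y6 = false.
Suppose y4 = true.
From the singleton clause (!y2), y2 = false.
All clauses are satisfied.

y1=false,  y2=false,  y3=true,  y4=true,  y5=true,  y6=false,  y7=true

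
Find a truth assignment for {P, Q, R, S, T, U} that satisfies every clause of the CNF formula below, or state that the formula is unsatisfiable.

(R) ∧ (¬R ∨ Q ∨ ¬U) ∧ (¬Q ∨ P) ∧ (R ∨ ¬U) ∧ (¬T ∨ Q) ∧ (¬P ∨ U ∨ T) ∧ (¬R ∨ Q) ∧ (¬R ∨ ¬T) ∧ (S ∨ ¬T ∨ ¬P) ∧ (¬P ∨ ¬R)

UNSATISFIABLE

(R) alone gives R = True.
(Q) alone gives Q = True.
(P) alone gives P = True.
But (¬P) is also a unit clause — contradiction.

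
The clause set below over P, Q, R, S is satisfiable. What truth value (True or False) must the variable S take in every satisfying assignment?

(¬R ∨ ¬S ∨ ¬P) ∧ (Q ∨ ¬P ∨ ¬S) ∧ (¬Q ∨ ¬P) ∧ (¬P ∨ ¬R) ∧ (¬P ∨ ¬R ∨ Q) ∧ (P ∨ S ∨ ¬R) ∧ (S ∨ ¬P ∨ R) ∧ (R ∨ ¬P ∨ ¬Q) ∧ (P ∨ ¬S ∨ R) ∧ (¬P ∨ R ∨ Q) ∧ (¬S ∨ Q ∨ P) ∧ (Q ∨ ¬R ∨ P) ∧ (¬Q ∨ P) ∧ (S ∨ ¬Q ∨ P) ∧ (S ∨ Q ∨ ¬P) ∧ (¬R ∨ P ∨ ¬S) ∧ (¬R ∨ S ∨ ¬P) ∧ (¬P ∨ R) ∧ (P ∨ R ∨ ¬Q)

Suppose S = True.
Case R = False:
Unit clause (P) forces P = True.
But (¬P) is also a unit clause — contradiction.
Undo R and try R = True.
Unit clause (¬P) forces P = False.
But (P) is also a unit clause — contradiction.
Both values of R lead to a conflict.
So every satisfying assignment has S = False.

False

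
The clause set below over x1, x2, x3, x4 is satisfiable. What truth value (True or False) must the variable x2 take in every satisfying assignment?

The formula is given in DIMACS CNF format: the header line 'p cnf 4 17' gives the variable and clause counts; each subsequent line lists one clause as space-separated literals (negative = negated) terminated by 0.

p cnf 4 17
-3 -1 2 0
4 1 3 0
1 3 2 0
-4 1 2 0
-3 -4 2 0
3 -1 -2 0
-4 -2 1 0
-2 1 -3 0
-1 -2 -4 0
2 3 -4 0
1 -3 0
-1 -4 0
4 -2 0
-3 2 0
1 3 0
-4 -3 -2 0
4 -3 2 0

Suppose x2 = True.
From the singleton clause (x4), x4 = True.
From the singleton clause (x1), x1 = True.
Now (¬x1) is unsatisfied and unit — conflict.
So every satisfying assignment has x2 = False.

False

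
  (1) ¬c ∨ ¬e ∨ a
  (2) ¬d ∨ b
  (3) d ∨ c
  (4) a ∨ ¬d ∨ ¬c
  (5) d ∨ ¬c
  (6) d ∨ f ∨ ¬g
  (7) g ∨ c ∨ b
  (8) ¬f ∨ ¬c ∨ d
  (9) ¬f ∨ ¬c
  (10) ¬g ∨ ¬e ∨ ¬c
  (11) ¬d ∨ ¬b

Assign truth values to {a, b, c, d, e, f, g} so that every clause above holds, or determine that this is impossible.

UNSATISFIABLE

Case d = False:
From the singleton clause (c), c = True.
But (¬c) is also a unit clause — contradiction.
Undo d and try d = True.
From the singleton clause (b), b = True.
But (¬b) is also a unit clause — contradiction.
Neither d = True nor d = False works.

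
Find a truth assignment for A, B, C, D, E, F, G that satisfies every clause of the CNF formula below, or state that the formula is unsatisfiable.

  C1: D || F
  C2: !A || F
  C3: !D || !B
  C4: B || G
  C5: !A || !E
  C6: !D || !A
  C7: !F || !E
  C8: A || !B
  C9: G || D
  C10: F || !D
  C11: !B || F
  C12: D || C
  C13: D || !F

A ↦ false, B ↦ false, C ↦ true, D ↦ true, E ↦ false, F ↦ true, G ↦ true

Suppose D = true.
Unit clause (!B) forces B = false.
Unit clause (G) forces G = true.
Unit clause (!A) forces A = false.
Unit clause (F) forces F = true.
Unit clause (!E) forces E = false.
Every clause is now satisfied; C is unconstrained.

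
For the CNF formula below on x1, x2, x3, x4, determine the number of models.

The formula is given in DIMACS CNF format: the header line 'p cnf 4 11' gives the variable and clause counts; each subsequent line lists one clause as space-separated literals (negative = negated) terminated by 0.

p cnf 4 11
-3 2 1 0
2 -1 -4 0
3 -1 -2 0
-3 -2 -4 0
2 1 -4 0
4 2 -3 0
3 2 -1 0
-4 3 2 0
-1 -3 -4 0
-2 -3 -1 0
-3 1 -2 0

3

There are 2^4 = 16 truth assignments over (x1, x2, x3, x4).
Split on x1. With x1 = True, the clauses containing x1 are satisfied and ¬x1 drops from the rest; 0 of the 2^3 = 8 assignments to the other variables satisfy what remains.
With x1 = False, by the same count on the reduced clause set, 3 assignments work.
Total: 0 + 3 = 3.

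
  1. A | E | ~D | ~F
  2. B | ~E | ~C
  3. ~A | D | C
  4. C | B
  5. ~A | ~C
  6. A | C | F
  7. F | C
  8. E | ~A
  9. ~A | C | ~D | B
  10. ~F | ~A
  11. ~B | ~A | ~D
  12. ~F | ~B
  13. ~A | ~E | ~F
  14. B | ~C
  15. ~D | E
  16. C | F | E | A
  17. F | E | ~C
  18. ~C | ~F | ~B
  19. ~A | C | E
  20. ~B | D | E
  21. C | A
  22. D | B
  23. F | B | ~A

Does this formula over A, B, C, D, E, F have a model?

Satisfiable

Try C = 1.
The clause (~A) is unit, so A = 0.
The clause (B) is unit, so B = 1.
The clause (~F) is unit, so F = 0.
The clause (E) is unit, so E = 1.
No clause remains; D is free.
A satisfying assignment: A ↦ 0, B ↦ 1, C ↦ 1, D ↦ 1, E ↦ 1, F ↦ 0.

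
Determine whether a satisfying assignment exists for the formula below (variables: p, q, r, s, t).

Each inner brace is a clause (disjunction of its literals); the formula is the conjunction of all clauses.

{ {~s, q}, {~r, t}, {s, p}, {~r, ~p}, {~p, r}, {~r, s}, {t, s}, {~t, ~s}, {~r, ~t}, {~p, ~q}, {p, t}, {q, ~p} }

No

Try s = 0.
Unit clause (p) forces p = 1.
Unit clause (~r) forces r = 0.
That conflicts with the unit clause (r).
Undo s and try s = 1.
Unit clause (q) forces q = 1.
Unit clause (~t) forces t = 0.
Unit clause (~r) forces r = 0.
Unit clause (~p) forces p = 0.
That conflicts with the unit clause (p).
Either choice for s ends in contradiction.
No assignment satisfies every clause.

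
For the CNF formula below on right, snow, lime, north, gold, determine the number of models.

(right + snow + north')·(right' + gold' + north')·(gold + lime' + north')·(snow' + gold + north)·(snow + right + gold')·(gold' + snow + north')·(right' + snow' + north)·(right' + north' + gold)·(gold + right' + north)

9

There are 2^5 = 32 truth assignments over (right, snow, lime, north, gold).
Split on snow. With snow = 1, the clauses containing snow are satisfied and snow' drops from the rest; 5 of the 2^4 = 16 assignments to the other variables satisfy what remains.
With snow = 0, by the same count on the reduced clause set, 4 assignments work.
(One model: right=F, snow=F, lime=F, north=F, gold=F.)
Total: 5 + 4 = 9.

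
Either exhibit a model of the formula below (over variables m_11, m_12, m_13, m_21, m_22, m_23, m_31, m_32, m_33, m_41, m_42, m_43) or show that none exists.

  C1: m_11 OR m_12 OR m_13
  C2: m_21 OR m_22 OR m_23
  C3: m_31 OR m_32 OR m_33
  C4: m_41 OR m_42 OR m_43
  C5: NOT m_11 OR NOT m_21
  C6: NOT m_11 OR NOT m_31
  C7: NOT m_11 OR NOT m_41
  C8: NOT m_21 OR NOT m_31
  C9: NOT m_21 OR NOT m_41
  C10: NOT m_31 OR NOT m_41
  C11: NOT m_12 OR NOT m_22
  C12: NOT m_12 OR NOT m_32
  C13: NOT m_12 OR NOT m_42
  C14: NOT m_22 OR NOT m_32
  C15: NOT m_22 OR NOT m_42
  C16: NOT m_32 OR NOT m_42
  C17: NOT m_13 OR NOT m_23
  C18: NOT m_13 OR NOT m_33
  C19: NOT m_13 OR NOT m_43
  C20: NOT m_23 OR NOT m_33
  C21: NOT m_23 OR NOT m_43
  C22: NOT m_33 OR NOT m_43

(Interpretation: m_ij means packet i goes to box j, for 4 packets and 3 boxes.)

UNSATISFIABLE

Suppose m_11 = false.
Suppose m_12 = true.
From the singleton clause (NOT m_22), m_22 = false.
From the singleton clause (NOT m_32), m_32 = false.
From the singleton clause (NOT m_42), m_42 = false.
Suppose m_21 = true.
From the singleton clause (NOT m_31), m_31 = false.
From the singleton clause (m_33), m_33 = true.
From the singleton clause (NOT m_41), m_41 = false.
From the singleton clause (m_43), m_43 = true.
Now (NOT m_43) is unsatisfied and unit — conflict.
That branch fails; take m_21 = false instead.
From the singleton clause (m_23), m_23 = true.
From the singleton clause (NOT m_13), m_13 = false.
From the singleton clause (NOT m_33), m_33 = false.
From the singleton clause (m_31), m_31 = true.
From the singleton clause (NOT m_41), m_41 = false.
From the singleton clause (m_43), m_43 = true.
Now (NOT m_43) is unsatisfied and unit — conflict.
Either choice for m_21 ends in contradiction.
That branch fails; take m_12 = false instead.
From the singleton clause (m_13), m_13 = true.
From the singleton clause (NOT m_23), m_23 = false.
From the singleton clause (NOT m_33), m_33 = false.
From the singleton clause (NOT m_43), m_43 = false.
Suppose m_21 = true.
From the singleton clause (NOT m_31), m_31 = false.
From the singleton clause (m_32), m_32 = true.
From the singleton clause (NOT m_41), m_41 = false.
From the singleton clause (m_42), m_42 = true.
Now (NOT m_42) is unsatisfied and unit — conflict.
That branch fails; take m_21 = false instead.
From the singleton clause (m_22), m_22 = true.
From the singleton clause (NOT m_32), m_32 = false.
From the singleton clause (m_31), m_31 = true.
From the singleton clause (NOT m_41), m_41 = false.
From the singleton clause (m_42), m_42 = true.
Now (NOT m_42) is unsatisfied and unit — conflict.
Either choice for m_21 ends in contradiction.
Either choice for m_12 ends in contradiction.
That branch fails; take m_11 = true instead.
From the singleton clause (NOT m_21), m_21 = false.
From the singleton clause (NOT m_31), m_31 = false.
From the singleton clause (NOT m_41), m_41 = false.
Suppose m_22 = true.
From the singleton clause (NOT m_12), m_12 = false.
From the singleton clause (NOT m_32), m_32 = false.
From the singleton clause (m_33), m_33 = true.
From the singleton clause (NOT m_42), m_42 = false.
From the singleton clause (m_43), m_43 = true.
Now (NOT m_43) is unsatisfied and unit — conflict.
That branch fails; take m_22 = false instead.
From the singleton clause (m_23), m_23 = true.
From the singleton clause (NOT m_13), m_13 = false.
From the singleton clause (NOT m_33), m_33 = false.
From the singleton clause (m_32), m_32 = true.
From the singleton clause (NOT m_12), m_12 = false.
From the singleton clause (NOT m_42), m_42 = false.
From the singleton clause (m_43), m_43 = true.
Now (NOT m_43) is unsatisfied and unit — conflict.
Either choice for m_22 ends in contradiction.
Either choice for m_11 ends in contradiction.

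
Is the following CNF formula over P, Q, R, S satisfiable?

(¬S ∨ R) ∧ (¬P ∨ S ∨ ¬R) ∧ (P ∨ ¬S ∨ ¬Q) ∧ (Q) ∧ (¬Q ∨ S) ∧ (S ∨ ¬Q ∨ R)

Yes, satisfiable

(Q) alone gives Q = True.
(S) alone gives S = True.
(R) alone gives R = True.
(P) alone gives P = True.
This assignment satisfies each clause.
A satisfying assignment: P ↦ True,  Q ↦ True,  R ↦ True,  S ↦ True.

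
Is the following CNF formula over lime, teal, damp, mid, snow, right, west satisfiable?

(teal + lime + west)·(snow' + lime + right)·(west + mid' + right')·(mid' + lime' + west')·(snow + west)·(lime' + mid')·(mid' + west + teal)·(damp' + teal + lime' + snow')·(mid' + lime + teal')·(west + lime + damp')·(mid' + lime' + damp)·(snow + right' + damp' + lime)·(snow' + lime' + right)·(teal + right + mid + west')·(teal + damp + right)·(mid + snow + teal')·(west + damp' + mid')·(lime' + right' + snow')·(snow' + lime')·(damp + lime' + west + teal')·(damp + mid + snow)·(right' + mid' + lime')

Yes

Try snow = 1.
(lime') alone gives lime = 0.
(right) alone gives right = 1.
Try teal = 1.
(mid') alone gives mid = 0.
Try west = 1.
No clause remains; damp is free.
A satisfying assignment: lime ↦ 0, teal ↦ 1, damp ↦ 1, mid ↦ 0, snow ↦ 1, right ↦ 1, west ↦ 1.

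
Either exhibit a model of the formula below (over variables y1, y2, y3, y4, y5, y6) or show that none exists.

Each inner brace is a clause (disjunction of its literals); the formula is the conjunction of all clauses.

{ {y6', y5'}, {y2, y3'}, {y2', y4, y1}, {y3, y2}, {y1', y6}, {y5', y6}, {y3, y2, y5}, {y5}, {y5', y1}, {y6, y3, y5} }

From the singleton clause (y5), y5 = 1.
From the singleton clause (y6'), y6 = 0.
But (y6) is also a unit clause — contradiction.

UNSATISFIABLE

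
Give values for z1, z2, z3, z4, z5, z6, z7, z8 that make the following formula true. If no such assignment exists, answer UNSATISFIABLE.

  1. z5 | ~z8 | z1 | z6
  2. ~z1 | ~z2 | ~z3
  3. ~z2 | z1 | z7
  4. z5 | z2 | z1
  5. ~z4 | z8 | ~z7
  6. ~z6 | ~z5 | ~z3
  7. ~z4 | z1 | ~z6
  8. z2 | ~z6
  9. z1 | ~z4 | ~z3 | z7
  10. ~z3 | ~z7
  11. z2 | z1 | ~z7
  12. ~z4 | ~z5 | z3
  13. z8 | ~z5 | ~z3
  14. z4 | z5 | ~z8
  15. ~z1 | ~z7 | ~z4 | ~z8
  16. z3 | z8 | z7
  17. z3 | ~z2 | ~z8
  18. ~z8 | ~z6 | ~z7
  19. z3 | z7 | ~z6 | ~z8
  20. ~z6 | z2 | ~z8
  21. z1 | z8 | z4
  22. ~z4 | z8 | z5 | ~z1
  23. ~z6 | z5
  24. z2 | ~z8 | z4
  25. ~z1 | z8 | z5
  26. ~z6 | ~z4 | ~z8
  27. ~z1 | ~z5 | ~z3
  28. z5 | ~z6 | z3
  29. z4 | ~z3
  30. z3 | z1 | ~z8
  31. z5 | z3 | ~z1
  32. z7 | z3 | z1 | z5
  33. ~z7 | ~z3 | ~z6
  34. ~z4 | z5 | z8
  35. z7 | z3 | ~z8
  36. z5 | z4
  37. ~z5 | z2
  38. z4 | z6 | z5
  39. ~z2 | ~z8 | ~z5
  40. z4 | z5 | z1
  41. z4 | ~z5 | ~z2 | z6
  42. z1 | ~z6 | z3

Suppose z2 = 0.
From the singleton clause (~z6), z6 = 0.
From the singleton clause (~z5), z5 = 0.
From the singleton clause (z1), z1 = 1.
From the singleton clause (z8), z8 = 1.
From the singleton clause (z4), z4 = 1.
From the singleton clause (~z7), z7 = 0.
From the singleton clause (z3), z3 = 1.
Every clause now holds.

z1=1,  z2=0,  z3=1,  z4=1,  z5=0,  z6=0,  z7=0,  z8=1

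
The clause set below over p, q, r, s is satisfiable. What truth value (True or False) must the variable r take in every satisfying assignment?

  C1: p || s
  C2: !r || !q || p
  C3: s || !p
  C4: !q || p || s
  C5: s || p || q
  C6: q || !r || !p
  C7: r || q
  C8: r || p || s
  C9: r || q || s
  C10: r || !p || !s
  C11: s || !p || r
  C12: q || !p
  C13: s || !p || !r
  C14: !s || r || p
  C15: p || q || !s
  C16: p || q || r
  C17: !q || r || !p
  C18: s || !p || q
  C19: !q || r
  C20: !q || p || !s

Suppose r = false.
From the singleton clause (q), q = true.
That conflicts with the unit clause (!q).
So every satisfying assignment has r = True.

True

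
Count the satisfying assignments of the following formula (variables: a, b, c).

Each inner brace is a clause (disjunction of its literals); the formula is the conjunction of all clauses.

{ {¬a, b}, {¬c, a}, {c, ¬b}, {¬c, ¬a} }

There are 2^3 = 8 truth assignments over (a, b, c).
Split on b. With b = True, the clauses containing b are satisfied and ¬b drops from the rest; 0 of the 2^2 = 4 assignments to the other variables satisfy what remains.
With b = False, by the same count on the reduced clause set, 1 assignment works.
(One model: a=F, b=F, c=F.)
Total: 0 + 1 = 1.

1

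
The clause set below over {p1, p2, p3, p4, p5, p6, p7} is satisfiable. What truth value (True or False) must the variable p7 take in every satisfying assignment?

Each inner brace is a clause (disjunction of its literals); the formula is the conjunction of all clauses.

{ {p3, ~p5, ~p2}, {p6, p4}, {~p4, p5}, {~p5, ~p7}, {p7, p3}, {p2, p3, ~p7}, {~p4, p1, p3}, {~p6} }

Suppose p7 = 1.
Unit clause (~p5) forces p5 = 0.
Unit clause (~p4) forces p4 = 0.
Unit clause (p6) forces p6 = 1.
That conflicts with the unit clause (~p6).
So every satisfying assignment has p7 = False.

False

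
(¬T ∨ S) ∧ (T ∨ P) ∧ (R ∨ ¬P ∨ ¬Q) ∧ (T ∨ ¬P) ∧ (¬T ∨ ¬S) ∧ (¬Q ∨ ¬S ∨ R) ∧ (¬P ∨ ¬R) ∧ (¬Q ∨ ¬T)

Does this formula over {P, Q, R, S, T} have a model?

Suppose T = False.
Unit clause (P) forces P = True.
That conflicts with the unit clause (¬P).
Backtrack on T: now try T = True.
Unit clause (S) forces S = True.
That conflicts with the unit clause (¬S).
Neither T = True nor T = False works.
No assignment satisfies every clause.

Unsatisfiable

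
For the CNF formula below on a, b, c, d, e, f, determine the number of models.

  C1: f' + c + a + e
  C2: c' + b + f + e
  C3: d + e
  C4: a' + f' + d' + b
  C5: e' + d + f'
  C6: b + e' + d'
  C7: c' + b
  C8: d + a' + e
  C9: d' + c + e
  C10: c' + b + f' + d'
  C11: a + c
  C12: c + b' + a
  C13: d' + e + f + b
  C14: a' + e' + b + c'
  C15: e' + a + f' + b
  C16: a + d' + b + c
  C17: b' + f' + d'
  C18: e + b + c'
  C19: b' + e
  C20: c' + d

There are 2^6 = 64 truth assignments over (a, b, c, d, e, f).
Split on f. With f = 1, the clauses containing f are satisfied and f' drops from the rest; 0 of the 2^5 = 32 assignments to the other variables satisfy what remains.
With f = 0, by the same count on the reduced clause set, 5 assignments work.
(One model: a=F, b=T, c=T, d=T, e=T, f=F.)
Total: 0 + 5 = 5.

5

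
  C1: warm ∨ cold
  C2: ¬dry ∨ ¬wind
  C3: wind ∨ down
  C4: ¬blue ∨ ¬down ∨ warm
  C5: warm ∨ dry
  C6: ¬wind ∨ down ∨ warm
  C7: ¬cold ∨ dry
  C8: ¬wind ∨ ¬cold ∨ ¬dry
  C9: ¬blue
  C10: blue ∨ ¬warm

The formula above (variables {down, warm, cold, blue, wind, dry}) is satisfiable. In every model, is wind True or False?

False

Suppose wind = True.
From the singleton clause (¬dry), dry = False.
From the singleton clause (warm), warm = True.
From the singleton clause (¬cold), cold = False.
From the singleton clause (¬blue), blue = False.
Now (blue) is unsatisfied and unit — conflict.
So every satisfying assignment has wind = False.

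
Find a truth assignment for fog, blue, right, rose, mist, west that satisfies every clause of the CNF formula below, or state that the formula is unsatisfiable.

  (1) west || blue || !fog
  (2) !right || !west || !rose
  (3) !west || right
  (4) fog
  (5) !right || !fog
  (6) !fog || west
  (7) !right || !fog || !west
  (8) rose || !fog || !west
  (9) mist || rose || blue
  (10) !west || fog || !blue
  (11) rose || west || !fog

UNSATISFIABLE

The clause (fog) is unit, so fog = true.
The clause (!right) is unit, so right = false.
The clause (!west) is unit, so west = false.
That conflicts with the unit clause (west).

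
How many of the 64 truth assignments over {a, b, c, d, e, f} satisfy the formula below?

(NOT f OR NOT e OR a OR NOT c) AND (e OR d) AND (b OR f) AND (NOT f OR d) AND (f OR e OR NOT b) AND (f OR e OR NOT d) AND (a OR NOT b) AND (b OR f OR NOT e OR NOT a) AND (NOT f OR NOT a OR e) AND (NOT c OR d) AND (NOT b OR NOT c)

8

There are 2^6 = 64 truth assignments over (a, b, c, d, e, f).
Split on c. With c = true, the clauses containing c are satisfied and NOT c drops from the rest; 2 of the 2^5 = 32 assignments to the other variables satisfy what remains.
With c = false, by the same count on the reduced clause set, 6 assignments work.
Total: 2 + 6 = 8.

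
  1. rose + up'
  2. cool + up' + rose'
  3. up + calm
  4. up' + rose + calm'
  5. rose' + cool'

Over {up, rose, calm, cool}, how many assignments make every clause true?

3

There are 2^4 = 16 truth assignments over (up, rose, calm, cool).
Split on rose. With rose = 1, the clauses containing rose are satisfied and rose' drops from the rest; 1 of the 2^3 = 8 assignments to the other variables satisfy what remains.
With rose = 0, by the same count on the reduced clause set, 2 assignments work.
Total: 1 + 2 = 3.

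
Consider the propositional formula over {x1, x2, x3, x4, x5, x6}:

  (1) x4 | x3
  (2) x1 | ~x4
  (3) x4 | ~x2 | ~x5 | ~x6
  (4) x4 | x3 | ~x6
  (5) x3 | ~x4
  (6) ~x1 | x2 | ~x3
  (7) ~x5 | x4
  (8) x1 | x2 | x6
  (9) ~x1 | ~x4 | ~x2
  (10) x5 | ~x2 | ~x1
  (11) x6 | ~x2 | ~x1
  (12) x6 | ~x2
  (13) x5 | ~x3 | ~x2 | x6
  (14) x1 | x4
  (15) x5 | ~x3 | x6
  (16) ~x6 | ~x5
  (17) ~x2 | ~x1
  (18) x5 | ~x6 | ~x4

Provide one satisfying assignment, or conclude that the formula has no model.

UNSATISFIABLE

Suppose x4 = 1.
Unit clause (x1) forces x1 = 1.
Unit clause (x3) forces x3 = 1.
Unit clause (x2) forces x2 = 1.
Now (~x2) is unsatisfied and unit — conflict.
So x4 must be the other value — set x4 = 0.
Unit clause (x3) forces x3 = 1.
Unit clause (~x5) forces x5 = 0.
Unit clause (x1) forces x1 = 1.
Unit clause (x2) forces x2 = 1.
Now (~x2) is unsatisfied and unit — conflict.
Either choice for x4 ends in contradiction.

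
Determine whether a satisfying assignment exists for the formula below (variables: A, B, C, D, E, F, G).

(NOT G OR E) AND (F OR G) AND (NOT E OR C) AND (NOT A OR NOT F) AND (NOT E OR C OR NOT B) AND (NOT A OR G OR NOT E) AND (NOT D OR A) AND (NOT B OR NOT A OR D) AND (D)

(D) alone gives D = true.
(A) alone gives A = true.
(NOT F) alone gives F = false.
(G) alone gives G = true.
(E) alone gives E = true.
(C) alone gives C = true.
All clauses hold; B can take either value.
A satisfying assignment: A ↦ true, B ↦ true, C ↦ true, D ↦ true, E ↦ true, F ↦ false, G ↦ true.

Yes, satisfiable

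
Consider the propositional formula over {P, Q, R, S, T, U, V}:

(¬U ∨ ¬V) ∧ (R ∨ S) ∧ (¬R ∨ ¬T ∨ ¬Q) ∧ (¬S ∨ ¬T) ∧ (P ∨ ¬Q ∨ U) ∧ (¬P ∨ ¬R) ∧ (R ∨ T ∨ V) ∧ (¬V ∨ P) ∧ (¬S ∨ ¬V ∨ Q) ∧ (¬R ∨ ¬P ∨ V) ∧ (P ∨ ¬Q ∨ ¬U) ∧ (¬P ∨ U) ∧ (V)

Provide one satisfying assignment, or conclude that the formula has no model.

UNSATISFIABLE

(V) alone gives V = True.
(¬U) alone gives U = False.
(P) alone gives P = True.
That conflicts with the unit clause (¬P).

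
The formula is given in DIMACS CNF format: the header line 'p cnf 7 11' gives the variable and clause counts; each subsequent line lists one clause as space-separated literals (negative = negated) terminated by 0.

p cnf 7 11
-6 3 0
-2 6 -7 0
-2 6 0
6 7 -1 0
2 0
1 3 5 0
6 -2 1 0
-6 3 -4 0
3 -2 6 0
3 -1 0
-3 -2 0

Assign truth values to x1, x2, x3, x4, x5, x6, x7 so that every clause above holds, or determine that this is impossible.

(x2) alone gives x2 = True.
(x6) alone gives x6 = True.
(x3) alone gives x3 = True.
That conflicts with the unit clause (¬x3).

UNSATISFIABLE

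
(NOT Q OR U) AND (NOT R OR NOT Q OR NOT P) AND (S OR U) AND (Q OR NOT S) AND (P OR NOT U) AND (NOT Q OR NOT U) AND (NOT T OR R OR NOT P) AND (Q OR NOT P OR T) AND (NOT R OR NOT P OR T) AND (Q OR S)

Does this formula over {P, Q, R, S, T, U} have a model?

Try Q = false.
From the singleton clause (NOT S), S = false.
But (S) is also a unit clause — contradiction.
Backtrack on Q: now try Q = true.
From the singleton clause (U), U = true.
But (NOT U) is also a unit clause — contradiction.
Both values of Q lead to a conflict.
No assignment satisfies every clause.

No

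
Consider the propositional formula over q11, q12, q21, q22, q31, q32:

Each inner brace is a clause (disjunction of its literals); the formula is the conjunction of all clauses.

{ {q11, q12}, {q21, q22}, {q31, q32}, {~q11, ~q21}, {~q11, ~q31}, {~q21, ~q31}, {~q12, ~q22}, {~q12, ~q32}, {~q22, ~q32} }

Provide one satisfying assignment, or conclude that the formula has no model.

UNSATISFIABLE

Case q11 = 1:
The clause (~q21) is unit, so q21 = 0.
The clause (q22) is unit, so q22 = 1.
The clause (~q31) is unit, so q31 = 0.
The clause (q32) is unit, so q32 = 1.
That conflicts with the unit clause (~q32).
Backtrack on q11: now try q11 = 0.
The clause (q12) is unit, so q12 = 1.
The clause (~q22) is unit, so q22 = 0.
The clause (q21) is unit, so q21 = 1.
The clause (~q31) is unit, so q31 = 0.
The clause (q32) is unit, so q32 = 1.
That conflicts with the unit clause (~q32).
Neither q11 = 1 nor q11 = 0 works.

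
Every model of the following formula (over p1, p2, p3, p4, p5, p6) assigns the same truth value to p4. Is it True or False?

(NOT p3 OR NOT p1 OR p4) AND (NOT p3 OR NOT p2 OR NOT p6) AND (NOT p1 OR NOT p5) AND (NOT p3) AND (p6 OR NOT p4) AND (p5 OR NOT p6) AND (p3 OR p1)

False

Suppose p4 = true.
From the singleton clause (NOT p3), p3 = false.
From the singleton clause (p6), p6 = true.
From the singleton clause (p5), p5 = true.
From the singleton clause (NOT p1), p1 = false.
That conflicts with the unit clause (p1).
So every satisfying assignment has p4 = False.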